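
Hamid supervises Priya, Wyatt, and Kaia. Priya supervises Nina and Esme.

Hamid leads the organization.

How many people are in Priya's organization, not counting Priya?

2

Priya directly manages Nina, Esme. Nina has no reports. Esme has no reports. So Priya's organization is 2 direct reports plus everyone under them: 1 + 1 = 2.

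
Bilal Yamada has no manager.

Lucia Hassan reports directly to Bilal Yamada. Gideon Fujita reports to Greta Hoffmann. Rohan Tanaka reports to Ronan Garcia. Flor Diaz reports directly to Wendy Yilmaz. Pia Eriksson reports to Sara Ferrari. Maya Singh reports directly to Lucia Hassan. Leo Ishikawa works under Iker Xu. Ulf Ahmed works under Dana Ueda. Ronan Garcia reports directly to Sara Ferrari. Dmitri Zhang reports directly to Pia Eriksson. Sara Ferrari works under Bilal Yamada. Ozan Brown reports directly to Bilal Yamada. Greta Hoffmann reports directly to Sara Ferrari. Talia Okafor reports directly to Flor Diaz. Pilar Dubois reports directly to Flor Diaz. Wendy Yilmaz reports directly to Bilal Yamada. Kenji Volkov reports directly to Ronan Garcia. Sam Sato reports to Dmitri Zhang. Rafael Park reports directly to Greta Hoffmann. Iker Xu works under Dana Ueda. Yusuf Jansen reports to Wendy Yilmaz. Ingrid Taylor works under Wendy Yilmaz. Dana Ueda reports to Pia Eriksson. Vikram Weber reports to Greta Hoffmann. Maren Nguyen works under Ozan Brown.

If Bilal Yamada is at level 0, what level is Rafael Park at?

3

Chain from Rafael Park up to Bilal Yamada: Rafael Park → Greta Hoffmann → Sara Ferrari → Bilal Yamada. That is 3 steps up, so Rafael Park is 3 levels below Bilal Yamada.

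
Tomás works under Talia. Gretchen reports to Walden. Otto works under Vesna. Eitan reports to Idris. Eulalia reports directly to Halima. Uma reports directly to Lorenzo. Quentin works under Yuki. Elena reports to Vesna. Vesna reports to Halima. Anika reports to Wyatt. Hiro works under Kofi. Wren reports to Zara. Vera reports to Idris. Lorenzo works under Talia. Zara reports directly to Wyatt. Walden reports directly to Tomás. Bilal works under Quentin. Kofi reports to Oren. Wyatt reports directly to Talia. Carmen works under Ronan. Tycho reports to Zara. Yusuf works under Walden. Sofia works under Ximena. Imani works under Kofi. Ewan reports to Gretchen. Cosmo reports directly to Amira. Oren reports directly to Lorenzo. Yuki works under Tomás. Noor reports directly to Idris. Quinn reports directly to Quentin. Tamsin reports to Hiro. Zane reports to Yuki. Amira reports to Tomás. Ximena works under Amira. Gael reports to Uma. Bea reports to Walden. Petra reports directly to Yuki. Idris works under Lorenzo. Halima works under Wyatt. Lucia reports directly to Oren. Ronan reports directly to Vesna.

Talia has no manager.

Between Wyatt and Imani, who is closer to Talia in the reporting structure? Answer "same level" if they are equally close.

Wyatt

Wyatt is 1 level below Talia; Imani is 4. Wyatt is higher.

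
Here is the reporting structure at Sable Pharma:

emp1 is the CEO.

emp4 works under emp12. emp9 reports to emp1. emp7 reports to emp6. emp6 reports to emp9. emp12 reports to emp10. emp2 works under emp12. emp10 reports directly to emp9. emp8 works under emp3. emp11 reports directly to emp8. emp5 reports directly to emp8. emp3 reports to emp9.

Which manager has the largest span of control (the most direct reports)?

Direct-report counts: emp1 has 1; emp9 has 3; emp6 has 1; emp3 has 1; emp8 has 2; emp10 has 1; emp12 has 2. The largest is 3, held by emp9.

emp9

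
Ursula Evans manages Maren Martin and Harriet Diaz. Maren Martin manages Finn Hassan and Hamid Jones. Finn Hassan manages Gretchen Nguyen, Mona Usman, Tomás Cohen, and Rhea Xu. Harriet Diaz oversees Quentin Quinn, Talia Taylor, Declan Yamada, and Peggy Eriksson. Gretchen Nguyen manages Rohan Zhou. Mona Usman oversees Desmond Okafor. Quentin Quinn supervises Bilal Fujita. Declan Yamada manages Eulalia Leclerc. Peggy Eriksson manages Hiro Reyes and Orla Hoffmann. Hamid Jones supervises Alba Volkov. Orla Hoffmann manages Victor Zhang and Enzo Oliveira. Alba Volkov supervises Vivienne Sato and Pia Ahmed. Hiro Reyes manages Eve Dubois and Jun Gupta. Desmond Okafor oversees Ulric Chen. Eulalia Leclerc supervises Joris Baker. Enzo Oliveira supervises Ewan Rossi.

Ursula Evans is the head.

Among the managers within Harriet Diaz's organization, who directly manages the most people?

Harriet Diaz

Direct-report counts within Harriet Diaz's organization: Harriet Diaz has 4; Peggy Eriksson has 2; Hiro Reyes has 2; Orla Hoffmann has 2; Enzo Oliveira has 1; Declan Yamada has 1; Eulalia Leclerc has 1; Quentin Quinn has 1. The largest is 4, held by Harriet Diaz.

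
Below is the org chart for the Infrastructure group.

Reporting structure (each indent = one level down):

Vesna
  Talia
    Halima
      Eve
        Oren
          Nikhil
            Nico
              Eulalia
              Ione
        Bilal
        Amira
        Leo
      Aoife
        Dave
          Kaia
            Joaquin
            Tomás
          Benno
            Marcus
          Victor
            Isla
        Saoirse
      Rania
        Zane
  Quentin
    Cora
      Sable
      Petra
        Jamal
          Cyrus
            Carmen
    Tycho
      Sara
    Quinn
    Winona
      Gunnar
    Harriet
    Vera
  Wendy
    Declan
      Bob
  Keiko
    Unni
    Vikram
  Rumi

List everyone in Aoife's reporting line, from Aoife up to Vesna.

Aoife -> Halima -> Talia -> Vesna

Aoife reports to Halima. Halima reports to Talia. Talia reports to Vesna. Vesna is at the top.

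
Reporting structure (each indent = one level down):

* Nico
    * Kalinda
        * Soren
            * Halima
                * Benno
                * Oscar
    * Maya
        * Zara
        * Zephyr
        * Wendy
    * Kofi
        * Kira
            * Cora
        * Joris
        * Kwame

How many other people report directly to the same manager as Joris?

2

Joris reports to Kofi. Kofi's other direct reports are Kira, Kwame — 2 peers.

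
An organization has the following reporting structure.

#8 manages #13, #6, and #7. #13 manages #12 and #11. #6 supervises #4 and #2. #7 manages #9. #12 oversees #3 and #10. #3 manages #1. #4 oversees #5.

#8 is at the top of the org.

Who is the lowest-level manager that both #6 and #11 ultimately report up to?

#8

#6's chain of managers is #8. #11's chain of managers is #13, #8. The first manager that appears in both chains is #8.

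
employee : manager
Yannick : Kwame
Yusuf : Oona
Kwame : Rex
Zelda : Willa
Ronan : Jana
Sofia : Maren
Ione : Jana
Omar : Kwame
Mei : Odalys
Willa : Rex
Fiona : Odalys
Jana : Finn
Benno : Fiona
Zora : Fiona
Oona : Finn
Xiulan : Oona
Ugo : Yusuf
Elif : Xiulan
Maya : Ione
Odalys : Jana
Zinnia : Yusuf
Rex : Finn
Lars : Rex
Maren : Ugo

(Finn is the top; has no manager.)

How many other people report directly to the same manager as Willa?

Willa reports to Rex. Rex's other direct reports are Kwame, Lars — 2 peers.

2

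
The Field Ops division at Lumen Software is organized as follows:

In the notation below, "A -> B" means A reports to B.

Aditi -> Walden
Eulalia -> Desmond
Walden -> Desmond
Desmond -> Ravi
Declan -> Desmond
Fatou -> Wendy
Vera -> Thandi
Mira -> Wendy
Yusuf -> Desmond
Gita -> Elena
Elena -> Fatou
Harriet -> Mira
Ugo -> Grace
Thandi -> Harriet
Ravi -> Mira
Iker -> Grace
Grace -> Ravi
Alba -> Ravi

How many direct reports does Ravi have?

Ravi directly manages Grace, Alba, Desmond. That is 3 direct reports.

3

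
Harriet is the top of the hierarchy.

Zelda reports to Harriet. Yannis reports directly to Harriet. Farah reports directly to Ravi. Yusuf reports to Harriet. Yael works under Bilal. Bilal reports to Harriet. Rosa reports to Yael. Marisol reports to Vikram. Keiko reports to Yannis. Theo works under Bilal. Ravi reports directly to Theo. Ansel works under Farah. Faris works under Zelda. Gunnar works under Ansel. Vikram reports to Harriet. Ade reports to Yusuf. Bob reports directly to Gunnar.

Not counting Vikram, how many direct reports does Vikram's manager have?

Vikram reports to Harriet. Harriet's other direct reports are Yannis, Bilal, Yusuf, Zelda — 4 peers.

4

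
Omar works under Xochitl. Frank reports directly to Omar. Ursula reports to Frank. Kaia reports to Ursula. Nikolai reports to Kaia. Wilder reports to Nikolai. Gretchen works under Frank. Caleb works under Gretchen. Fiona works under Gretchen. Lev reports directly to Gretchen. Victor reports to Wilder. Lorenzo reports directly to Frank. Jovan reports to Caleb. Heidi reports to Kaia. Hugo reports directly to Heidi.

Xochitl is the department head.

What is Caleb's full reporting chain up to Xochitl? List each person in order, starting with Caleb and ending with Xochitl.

Caleb reports to Gretchen. Gretchen reports to Frank. Frank reports to Omar. Omar reports to Xochitl. Xochitl is at the top.

Caleb -> Gretchen -> Frank -> Omar -> Xochitl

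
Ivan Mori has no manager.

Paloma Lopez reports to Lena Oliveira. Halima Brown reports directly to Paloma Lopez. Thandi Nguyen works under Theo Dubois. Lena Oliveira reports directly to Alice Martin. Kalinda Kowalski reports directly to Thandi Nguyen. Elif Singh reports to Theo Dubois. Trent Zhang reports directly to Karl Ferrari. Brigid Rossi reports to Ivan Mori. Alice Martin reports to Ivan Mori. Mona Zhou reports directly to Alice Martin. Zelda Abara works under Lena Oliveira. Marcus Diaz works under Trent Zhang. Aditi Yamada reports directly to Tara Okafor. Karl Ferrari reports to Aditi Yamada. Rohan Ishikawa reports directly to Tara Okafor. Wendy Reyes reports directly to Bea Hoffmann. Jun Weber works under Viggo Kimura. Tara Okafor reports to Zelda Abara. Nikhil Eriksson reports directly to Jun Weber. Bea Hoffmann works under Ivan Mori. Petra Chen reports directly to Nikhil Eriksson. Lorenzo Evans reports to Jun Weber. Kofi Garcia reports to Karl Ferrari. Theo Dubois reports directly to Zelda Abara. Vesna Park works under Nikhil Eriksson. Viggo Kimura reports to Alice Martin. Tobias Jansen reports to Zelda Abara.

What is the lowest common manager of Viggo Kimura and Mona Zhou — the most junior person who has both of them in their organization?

Alice Martin

Viggo Kimura's chain of managers is Alice Martin, Ivan Mori. Mona Zhou's chain of managers is Alice Martin, Ivan Mori. The first manager that appears in both chains is Alice Martin.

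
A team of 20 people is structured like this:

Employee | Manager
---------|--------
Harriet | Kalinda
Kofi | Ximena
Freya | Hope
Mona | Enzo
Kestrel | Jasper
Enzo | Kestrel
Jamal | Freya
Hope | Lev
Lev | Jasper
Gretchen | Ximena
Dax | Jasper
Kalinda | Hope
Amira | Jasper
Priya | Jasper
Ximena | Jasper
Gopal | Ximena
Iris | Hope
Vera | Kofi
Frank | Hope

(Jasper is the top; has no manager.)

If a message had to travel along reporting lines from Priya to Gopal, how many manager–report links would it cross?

Priya is 1 level below Jasper, and Gopal is 2 levels below Jasper (their lowest common manager). The shortest path runs up from Priya to Jasper and back down to Gopal: 1 + 2 = 3 links.

3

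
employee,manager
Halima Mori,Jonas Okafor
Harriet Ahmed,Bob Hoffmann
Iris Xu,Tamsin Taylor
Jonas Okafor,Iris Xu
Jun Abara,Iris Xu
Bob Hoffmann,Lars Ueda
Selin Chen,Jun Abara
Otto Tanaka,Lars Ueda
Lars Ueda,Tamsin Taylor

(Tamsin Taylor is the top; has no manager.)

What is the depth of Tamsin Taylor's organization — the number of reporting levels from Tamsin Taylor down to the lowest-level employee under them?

3

The longest chain under Tamsin Taylor runs Tamsin Taylor → Lars Ueda → Bob Hoffmann → Harriet Ahmed, which is 3 levels below Tamsin Taylor.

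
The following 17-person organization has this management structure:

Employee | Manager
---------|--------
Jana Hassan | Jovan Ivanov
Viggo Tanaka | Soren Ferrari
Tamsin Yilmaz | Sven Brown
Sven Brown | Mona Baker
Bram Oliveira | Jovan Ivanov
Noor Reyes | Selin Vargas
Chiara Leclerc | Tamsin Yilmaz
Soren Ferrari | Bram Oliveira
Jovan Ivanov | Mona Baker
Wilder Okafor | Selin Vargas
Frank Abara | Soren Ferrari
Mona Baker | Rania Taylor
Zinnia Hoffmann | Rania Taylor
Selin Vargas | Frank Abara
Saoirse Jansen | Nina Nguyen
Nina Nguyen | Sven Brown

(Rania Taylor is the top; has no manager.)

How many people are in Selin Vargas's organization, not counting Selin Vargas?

Selin Vargas directly manages Noor Reyes, Wilder Okafor. Noor Reyes has no reports. Wilder Okafor has no reports. So Selin Vargas's organization is 2 direct reports plus everyone under them: 1 + 1 = 2.

2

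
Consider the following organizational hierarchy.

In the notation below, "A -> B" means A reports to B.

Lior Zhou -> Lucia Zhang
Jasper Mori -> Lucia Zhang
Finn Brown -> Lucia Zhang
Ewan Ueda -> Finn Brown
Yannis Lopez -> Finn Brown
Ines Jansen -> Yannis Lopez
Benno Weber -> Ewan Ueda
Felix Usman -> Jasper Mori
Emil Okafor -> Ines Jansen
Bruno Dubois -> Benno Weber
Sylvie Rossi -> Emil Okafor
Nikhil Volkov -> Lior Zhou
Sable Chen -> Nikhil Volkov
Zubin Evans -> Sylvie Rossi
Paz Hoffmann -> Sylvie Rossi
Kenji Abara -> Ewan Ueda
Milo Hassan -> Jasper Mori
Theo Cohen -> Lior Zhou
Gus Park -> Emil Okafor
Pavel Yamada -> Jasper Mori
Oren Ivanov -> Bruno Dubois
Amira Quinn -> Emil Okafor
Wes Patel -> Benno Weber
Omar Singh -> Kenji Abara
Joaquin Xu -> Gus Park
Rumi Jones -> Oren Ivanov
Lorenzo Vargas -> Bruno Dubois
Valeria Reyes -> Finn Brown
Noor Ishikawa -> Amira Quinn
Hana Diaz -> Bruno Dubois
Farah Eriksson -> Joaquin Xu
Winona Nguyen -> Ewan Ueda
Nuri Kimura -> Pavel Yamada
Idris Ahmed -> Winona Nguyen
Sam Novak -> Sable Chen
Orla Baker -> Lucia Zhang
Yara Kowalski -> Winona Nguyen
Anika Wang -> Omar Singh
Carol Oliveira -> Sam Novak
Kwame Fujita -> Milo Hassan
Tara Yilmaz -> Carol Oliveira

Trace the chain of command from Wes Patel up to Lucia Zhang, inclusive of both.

Wes Patel -> Benno Weber -> Ewan Ueda -> Finn Brown -> Lucia Zhang

Wes Patel reports to Benno Weber. Benno Weber reports to Ewan Ueda. Ewan Ueda reports to Finn Brown. Finn Brown reports to Lucia Zhang. Lucia Zhang is at the top.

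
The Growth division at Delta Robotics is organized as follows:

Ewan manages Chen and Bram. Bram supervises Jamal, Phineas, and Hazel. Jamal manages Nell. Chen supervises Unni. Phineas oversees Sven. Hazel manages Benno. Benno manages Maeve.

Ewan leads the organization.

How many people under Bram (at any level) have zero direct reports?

3

The people in Bram's organization with no one reporting to them are Maeve, Sven, Nell. That is 3.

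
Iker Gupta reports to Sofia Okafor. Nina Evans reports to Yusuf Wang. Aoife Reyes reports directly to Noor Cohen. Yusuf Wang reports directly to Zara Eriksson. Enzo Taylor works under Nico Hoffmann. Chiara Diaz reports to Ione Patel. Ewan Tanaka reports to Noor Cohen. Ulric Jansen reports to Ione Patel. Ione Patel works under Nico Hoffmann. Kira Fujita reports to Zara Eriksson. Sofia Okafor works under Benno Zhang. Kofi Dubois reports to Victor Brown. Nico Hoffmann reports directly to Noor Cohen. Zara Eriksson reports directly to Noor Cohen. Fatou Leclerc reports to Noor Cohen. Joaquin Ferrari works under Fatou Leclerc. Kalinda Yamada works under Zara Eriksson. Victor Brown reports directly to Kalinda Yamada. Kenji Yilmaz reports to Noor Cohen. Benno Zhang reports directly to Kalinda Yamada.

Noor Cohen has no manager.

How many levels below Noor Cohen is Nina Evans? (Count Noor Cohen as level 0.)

Chain from Nina Evans up to Noor Cohen: Nina Evans → Yusuf Wang → Zara Eriksson → Noor Cohen. That is 3 steps up, so Nina Evans is 3 levels below Noor Cohen.

3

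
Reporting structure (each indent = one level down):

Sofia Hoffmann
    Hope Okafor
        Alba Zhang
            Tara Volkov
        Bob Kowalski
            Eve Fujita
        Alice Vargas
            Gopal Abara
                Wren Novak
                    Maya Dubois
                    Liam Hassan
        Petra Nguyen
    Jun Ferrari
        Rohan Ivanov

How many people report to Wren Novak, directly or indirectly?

Wren Novak directly manages Maya Dubois, Liam Hassan. Maya Dubois has no reports. Liam Hassan has no reports. So Wren Novak's organization is 2 direct reports plus everyone under them: 1 + 1 = 2.

2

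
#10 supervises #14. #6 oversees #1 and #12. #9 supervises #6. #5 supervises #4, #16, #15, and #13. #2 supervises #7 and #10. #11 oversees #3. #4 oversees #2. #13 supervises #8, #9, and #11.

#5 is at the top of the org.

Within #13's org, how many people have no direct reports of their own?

The people in #13's organization with no one reporting to them are #3, #12, #1, #8. That is 4.

4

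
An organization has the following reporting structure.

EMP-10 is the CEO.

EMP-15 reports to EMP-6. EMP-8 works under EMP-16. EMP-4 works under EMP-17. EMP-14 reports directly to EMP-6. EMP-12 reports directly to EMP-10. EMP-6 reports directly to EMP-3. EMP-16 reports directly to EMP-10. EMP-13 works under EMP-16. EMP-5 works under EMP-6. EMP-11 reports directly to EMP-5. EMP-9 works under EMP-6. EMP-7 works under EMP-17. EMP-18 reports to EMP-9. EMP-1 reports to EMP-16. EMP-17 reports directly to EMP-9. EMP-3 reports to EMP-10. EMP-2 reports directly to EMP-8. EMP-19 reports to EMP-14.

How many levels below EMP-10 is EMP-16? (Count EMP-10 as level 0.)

Chain from EMP-16 up to EMP-10: EMP-16 → EMP-10. That is 1 step up, so EMP-16 is 1 level below EMP-10.

1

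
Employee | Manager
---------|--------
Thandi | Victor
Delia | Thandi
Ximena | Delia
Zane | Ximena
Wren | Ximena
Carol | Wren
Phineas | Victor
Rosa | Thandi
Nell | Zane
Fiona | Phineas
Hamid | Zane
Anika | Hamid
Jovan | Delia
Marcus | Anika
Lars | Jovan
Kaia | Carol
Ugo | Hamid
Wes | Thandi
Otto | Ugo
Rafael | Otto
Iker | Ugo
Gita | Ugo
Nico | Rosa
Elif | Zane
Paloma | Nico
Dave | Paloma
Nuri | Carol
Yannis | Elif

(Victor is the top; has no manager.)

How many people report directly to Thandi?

Thandi directly manages Delia, Rosa, Wes. That is 3 direct reports.

3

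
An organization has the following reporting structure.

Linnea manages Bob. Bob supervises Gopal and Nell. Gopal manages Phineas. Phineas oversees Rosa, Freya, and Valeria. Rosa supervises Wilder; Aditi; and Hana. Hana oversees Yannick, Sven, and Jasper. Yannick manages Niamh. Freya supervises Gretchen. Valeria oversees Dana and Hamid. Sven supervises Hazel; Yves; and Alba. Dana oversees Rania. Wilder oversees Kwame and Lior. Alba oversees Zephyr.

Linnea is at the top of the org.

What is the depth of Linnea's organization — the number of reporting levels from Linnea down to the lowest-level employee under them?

The longest chain under Linnea runs Linnea → Bob → Gopal → Phineas → Rosa → Hana → Sven → Alba → Zephyr, which is 8 levels below Linnea.

8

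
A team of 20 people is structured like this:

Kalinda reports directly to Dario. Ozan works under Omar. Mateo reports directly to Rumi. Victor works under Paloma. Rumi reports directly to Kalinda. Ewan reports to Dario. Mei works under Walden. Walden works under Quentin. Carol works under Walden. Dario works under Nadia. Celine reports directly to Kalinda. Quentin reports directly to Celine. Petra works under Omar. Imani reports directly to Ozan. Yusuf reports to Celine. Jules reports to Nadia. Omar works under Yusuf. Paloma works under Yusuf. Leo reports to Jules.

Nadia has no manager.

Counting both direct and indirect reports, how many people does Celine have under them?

Celine directly manages Yusuf, Quentin. Under Yusuf: Paloma, Victor, Omar, Ozan, Imani, Petra (6). Under Quentin: Walden, Carol, Mei (3). So Celine's organization is 2 direct reports plus everyone under them: 7 + 4 = 11.

11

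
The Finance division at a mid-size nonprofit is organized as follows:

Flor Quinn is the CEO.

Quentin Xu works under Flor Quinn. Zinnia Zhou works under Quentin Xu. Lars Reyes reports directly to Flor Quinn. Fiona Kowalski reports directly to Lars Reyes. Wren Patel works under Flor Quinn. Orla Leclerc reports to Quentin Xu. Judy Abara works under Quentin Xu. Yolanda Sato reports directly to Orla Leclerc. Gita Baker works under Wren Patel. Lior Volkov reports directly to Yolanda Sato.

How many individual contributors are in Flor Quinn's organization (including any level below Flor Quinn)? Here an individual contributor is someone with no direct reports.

5

The people in Flor Quinn's organization with no one reporting to them are Gita Baker, Fiona Kowalski, Judy Abara, Lior Volkov, Zinnia Zhou. That is 5.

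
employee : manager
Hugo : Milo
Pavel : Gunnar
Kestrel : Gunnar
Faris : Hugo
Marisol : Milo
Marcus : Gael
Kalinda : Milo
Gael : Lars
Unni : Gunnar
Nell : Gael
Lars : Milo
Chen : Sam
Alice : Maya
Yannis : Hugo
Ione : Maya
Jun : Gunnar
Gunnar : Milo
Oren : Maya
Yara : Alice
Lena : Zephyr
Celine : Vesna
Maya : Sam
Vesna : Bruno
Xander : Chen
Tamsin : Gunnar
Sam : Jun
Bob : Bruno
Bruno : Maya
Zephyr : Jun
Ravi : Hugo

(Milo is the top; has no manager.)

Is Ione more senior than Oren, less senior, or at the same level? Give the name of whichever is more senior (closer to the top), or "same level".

Both Ione and Oren are 5 levels below Milo.

same level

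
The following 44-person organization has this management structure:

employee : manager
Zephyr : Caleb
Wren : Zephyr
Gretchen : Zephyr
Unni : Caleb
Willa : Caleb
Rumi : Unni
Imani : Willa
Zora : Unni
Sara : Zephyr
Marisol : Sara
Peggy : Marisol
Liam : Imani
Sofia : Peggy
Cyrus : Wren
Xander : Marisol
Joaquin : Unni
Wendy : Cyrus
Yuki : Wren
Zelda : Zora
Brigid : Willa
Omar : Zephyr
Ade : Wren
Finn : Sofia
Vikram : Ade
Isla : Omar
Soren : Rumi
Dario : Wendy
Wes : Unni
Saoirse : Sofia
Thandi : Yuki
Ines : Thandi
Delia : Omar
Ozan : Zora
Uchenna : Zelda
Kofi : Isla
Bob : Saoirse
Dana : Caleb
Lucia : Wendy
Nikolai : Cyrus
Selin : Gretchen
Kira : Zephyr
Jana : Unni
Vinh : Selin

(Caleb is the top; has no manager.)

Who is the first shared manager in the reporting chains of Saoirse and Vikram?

Saoirse's chain of managers is Sofia, Peggy, Marisol, Sara, Zephyr, Caleb. Vikram's chain of managers is Ade, Wren, Zephyr, Caleb. The first manager that appears in both chains is Zephyr.

Zephyr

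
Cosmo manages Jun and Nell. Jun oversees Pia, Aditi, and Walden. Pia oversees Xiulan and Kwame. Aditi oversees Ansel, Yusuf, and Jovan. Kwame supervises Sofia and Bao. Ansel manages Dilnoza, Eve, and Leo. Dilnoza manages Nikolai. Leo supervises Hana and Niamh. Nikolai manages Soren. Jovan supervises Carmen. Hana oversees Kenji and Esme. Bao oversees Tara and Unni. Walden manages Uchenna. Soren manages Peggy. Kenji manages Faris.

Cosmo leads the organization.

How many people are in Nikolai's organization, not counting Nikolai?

2

Nikolai directly manages Soren. Under Soren: Peggy (1). That's 2 in total.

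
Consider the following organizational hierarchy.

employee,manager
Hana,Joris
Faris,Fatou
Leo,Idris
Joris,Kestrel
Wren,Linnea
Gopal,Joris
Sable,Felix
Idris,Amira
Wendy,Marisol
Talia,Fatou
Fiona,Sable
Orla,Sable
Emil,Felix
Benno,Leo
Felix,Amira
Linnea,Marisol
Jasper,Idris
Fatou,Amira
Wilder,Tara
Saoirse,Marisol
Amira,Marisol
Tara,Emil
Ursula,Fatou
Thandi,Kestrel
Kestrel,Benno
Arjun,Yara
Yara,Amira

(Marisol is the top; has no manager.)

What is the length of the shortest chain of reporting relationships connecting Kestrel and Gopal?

2

Gopal is in Kestrel's organization: the chain from Gopal up to Kestrel is Gopal → Joris → Kestrel, which is 2 links.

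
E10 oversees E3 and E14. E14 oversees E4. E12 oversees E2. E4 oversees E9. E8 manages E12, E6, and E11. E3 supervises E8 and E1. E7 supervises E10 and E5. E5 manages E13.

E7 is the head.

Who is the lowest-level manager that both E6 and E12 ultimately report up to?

E8

E6's chain of managers is E8, E3, E10, E7. E12's chain of managers is E8, E3, E10, E7. The first manager that appears in both chains is E8.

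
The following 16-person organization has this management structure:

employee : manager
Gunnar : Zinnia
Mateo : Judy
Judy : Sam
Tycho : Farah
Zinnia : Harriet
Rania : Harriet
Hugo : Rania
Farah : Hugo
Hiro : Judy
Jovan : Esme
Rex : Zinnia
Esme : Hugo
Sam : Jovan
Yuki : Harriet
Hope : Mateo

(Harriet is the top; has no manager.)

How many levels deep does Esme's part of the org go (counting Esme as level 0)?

5

The longest chain under Esme runs Esme → Jovan → Sam → Judy → Mateo → Hope, which is 5 levels below Esme.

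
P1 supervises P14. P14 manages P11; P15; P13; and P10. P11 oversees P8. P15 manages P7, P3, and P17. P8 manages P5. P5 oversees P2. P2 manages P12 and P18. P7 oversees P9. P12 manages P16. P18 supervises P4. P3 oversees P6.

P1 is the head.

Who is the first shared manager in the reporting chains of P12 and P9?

P12's chain of managers is P2, P5, P8, P11, P14, P1. P9's chain of managers is P7, P15, P14, P1. The first manager that appears in both chains is P14.

P14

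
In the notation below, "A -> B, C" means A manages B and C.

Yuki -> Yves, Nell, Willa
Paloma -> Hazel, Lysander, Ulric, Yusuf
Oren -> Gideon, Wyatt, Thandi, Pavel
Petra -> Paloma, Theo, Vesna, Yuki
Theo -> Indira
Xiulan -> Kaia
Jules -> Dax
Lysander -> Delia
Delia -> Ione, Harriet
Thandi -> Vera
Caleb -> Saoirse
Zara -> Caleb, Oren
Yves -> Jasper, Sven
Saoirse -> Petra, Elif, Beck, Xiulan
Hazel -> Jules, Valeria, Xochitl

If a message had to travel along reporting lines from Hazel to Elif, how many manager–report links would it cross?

4

Hazel is 3 levels below Saoirse, and Elif is 1 level below Saoirse (their lowest common manager). The shortest path runs up from Hazel to Saoirse and back down to Elif: 3 + 1 = 4 links.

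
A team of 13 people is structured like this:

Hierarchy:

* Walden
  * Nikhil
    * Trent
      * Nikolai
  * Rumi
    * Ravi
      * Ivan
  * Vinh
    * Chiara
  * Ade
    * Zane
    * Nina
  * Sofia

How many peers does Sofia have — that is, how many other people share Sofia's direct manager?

4

Sofia reports to Walden. Walden's other direct reports are Nikhil, Rumi, Vinh, Ade — 4 peers.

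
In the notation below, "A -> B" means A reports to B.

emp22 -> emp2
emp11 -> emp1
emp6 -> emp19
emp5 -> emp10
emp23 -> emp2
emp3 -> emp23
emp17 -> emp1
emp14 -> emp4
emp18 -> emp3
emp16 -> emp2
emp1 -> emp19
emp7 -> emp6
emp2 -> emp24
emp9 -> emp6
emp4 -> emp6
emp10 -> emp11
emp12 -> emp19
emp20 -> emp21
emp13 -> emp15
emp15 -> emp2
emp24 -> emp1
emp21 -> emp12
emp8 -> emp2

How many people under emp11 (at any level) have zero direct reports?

1

The only person in emp11's organization with no one reporting to them is emp5. That is 1.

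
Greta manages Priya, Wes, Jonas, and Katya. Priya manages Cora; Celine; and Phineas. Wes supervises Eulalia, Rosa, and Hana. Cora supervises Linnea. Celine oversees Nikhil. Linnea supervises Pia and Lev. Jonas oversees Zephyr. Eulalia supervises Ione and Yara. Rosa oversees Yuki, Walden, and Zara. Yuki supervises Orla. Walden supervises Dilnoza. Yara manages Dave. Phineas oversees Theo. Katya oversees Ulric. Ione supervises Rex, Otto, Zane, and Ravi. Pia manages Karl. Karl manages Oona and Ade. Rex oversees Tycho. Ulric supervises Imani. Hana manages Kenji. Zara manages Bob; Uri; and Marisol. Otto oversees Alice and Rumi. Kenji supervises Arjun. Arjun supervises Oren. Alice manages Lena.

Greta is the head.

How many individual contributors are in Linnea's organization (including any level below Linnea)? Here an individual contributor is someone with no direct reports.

3

The people in Linnea's organization with no one reporting to them are Lev, Ade, Oona. That is 3.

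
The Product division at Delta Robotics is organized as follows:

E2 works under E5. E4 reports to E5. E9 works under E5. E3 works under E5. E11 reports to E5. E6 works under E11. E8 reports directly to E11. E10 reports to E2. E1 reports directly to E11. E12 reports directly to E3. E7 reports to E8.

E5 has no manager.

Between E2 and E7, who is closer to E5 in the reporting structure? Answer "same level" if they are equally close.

E2

E2 is 1 level below E5; E7 is 3. E2 is higher.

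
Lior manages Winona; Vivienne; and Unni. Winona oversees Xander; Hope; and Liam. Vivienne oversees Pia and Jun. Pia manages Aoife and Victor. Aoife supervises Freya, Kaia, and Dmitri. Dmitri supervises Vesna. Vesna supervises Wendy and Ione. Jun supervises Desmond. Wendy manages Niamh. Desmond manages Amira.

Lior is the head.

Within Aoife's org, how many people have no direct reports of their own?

4

The people in Aoife's organization with no one reporting to them are Kaia, Freya, Ione, Niamh. That is 4.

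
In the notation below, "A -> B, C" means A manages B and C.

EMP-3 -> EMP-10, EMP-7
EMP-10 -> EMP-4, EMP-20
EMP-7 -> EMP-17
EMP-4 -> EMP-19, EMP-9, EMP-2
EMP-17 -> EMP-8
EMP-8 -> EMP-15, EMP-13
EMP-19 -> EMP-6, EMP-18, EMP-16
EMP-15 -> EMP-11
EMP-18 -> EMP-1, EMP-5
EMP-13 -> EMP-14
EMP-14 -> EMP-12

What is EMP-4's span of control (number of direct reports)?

EMP-4 directly manages EMP-19, EMP-9, EMP-2. That is 3 direct reports.

3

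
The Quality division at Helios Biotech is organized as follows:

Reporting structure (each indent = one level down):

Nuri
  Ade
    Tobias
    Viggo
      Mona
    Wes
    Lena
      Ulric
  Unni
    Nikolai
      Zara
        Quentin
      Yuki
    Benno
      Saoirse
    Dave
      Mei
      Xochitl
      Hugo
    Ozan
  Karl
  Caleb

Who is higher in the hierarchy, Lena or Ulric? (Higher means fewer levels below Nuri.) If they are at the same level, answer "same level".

Lena is 2 levels below Nuri; Ulric is 3. Lena is higher.

Lena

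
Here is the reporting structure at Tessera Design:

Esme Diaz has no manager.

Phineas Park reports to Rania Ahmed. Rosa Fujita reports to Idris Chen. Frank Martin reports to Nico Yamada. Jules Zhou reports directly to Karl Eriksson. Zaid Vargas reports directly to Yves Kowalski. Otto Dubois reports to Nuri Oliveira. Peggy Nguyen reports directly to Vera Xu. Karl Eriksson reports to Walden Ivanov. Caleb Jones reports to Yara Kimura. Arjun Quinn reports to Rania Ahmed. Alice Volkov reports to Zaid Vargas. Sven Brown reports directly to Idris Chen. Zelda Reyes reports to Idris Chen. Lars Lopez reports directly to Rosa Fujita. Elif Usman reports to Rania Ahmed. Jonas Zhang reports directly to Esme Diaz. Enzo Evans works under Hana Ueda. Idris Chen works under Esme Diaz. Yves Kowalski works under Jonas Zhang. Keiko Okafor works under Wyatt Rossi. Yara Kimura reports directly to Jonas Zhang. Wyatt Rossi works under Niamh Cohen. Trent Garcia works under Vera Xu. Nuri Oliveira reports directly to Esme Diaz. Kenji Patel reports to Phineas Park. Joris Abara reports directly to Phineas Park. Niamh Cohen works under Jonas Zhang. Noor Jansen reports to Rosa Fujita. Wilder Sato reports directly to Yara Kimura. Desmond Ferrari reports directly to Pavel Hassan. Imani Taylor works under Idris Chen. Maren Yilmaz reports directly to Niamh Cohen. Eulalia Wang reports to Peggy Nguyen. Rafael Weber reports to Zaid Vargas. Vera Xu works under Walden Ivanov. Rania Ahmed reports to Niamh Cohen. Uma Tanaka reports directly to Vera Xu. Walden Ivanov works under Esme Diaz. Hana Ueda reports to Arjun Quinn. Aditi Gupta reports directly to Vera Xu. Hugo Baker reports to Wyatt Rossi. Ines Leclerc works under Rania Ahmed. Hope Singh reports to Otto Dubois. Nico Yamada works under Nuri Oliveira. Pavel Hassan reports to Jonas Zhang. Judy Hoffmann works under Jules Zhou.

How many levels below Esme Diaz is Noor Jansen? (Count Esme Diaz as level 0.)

Chain from Noor Jansen up to Esme Diaz: Noor Jansen → Rosa Fujita → Idris Chen → Esme Diaz. That is 3 steps up, so Noor Jansen is 3 levels below Esme Diaz.

3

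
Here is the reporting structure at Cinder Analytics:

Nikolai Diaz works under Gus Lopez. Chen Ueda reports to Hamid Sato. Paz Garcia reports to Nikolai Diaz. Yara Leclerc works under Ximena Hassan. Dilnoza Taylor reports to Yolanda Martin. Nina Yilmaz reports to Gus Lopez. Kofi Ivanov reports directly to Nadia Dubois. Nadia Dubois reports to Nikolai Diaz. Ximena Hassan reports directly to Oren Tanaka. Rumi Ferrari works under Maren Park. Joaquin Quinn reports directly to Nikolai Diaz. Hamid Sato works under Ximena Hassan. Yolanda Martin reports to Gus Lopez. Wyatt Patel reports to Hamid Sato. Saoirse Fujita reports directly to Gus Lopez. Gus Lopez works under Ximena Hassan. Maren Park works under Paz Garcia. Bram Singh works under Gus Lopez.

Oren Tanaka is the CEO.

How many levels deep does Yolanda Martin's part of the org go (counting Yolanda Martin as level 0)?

The longest chain under Yolanda Martin runs Yolanda Martin → Dilnoza Taylor, which is 1 level below Yolanda Martin.

1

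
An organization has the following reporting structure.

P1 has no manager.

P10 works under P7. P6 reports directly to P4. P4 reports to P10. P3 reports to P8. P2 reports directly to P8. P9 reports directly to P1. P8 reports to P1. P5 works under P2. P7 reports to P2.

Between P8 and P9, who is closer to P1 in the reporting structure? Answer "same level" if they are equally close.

same level

Both P8 and P9 are 1 level below P1.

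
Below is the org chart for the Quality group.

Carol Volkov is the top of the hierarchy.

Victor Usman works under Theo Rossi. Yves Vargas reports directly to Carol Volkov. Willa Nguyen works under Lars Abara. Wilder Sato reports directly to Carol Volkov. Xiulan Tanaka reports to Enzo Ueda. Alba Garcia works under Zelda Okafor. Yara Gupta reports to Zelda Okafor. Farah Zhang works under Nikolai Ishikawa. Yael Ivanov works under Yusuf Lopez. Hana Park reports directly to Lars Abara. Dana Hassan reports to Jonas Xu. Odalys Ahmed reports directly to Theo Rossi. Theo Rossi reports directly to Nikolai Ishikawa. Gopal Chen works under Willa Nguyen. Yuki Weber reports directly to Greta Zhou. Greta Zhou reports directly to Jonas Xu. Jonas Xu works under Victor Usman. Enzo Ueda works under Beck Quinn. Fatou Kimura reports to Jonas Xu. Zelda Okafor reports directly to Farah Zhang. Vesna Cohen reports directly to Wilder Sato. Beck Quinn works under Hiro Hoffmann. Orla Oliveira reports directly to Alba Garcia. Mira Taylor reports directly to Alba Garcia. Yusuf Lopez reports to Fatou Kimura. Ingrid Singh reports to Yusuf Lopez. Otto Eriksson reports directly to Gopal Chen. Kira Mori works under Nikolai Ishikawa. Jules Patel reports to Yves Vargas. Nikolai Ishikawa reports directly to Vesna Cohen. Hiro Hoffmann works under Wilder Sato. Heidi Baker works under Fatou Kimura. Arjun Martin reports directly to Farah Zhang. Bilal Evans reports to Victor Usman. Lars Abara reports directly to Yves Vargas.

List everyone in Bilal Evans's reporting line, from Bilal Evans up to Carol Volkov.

Bilal Evans reports to Victor Usman. Victor Usman reports to Theo Rossi. Theo Rossi reports to Nikolai Ishikawa. Nikolai Ishikawa reports to Vesna Cohen. Vesna Cohen reports to Wilder Sato. Wilder Sato reports to Carol Volkov. Carol Volkov is at the top.

Bilal Evans -> Victor Usman -> Theo Rossi -> Nikolai Ishikawa -> Vesna Cohen -> Wilder Sato -> Carol Volkov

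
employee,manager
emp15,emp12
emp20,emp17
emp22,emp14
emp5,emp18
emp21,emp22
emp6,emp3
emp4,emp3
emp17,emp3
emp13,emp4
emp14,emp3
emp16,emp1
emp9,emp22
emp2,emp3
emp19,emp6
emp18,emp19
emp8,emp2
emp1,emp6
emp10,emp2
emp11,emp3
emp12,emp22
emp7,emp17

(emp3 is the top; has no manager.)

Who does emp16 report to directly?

emp16 reports directly to emp1.

emp1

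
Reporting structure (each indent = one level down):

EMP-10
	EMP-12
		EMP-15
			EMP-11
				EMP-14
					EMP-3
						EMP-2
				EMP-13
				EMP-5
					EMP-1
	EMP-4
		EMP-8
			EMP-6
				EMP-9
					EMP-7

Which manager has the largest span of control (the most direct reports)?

Direct-report counts: EMP-10 has 2; EMP-4 has 1; EMP-8 has 1; EMP-6 has 1; EMP-9 has 1; EMP-12 has 1; EMP-15 has 1; EMP-11 has 3; EMP-5 has 1; EMP-14 has 1; EMP-3 has 1. The largest is 3, held by EMP-11.

EMP-11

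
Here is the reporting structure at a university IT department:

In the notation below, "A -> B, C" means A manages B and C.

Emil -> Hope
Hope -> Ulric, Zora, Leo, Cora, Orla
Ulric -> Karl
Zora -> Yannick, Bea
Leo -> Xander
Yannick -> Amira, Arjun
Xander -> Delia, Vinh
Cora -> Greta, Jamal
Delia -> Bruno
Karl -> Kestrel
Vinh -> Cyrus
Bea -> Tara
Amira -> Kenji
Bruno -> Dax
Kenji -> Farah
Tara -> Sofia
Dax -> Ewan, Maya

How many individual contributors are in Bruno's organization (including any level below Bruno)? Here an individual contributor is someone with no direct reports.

2

The people in Bruno's organization with no one reporting to them are Maya, Ewan. That is 2.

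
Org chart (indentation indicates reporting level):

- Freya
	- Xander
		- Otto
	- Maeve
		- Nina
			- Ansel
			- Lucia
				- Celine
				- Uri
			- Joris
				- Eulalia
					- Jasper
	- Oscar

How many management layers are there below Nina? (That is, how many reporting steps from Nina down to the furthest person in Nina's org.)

The longest chain under Nina runs Nina → Joris → Eulalia → Jasper, which is 3 levels below Nina.

3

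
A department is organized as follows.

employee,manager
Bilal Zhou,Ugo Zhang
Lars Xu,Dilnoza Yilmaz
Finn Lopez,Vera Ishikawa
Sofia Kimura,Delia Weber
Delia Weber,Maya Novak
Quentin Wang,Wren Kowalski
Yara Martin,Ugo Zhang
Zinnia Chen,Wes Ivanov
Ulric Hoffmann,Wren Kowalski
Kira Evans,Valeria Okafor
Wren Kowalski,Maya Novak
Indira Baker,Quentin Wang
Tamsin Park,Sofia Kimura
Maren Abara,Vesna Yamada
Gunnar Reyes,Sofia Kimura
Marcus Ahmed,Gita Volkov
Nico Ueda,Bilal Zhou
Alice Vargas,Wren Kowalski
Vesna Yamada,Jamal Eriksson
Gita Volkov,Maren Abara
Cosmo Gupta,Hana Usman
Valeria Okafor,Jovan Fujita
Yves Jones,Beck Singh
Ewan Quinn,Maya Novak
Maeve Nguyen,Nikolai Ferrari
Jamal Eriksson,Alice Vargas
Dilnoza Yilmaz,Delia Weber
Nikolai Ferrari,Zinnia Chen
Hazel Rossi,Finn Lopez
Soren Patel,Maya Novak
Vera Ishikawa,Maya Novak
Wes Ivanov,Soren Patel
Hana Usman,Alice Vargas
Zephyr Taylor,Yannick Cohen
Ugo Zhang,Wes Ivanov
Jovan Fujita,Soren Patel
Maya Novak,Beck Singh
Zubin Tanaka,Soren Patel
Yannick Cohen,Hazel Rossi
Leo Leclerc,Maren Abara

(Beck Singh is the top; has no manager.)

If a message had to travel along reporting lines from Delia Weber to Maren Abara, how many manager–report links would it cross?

6

Delia Weber is 1 level below Maya Novak, and Maren Abara is 5 levels below Maya Novak (their lowest common manager). The shortest path runs up from Delia Weber to Maya Novak and back down to Maren Abara: 1 + 5 = 6 links.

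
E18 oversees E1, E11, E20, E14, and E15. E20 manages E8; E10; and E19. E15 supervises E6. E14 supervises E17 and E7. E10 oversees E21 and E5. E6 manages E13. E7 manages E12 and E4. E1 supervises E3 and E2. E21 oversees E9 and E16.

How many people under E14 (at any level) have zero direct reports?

The people in E14's organization with no one reporting to them are E17, E4, E12. That is 3.

3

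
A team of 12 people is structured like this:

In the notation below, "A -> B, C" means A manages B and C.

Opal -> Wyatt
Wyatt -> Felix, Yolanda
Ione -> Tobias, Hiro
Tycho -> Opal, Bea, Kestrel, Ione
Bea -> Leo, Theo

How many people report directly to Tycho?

Tycho directly manages Opal, Bea, Kestrel, Ione. That is 4 direct reports.

4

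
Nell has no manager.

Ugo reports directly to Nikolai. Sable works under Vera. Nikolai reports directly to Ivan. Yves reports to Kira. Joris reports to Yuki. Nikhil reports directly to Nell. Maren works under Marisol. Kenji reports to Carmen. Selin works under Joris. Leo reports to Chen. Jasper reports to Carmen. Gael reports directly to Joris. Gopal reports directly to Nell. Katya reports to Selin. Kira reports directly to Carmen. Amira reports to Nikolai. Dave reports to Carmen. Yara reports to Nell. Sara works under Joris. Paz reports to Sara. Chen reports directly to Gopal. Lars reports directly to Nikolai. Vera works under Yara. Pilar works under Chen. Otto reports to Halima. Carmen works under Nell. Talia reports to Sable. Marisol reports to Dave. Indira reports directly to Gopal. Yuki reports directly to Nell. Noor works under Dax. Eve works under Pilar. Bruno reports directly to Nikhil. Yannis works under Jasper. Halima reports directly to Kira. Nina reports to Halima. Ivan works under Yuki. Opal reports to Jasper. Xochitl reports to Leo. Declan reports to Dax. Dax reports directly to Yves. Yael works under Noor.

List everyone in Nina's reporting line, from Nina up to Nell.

Nina -> Halima -> Kira -> Carmen -> Nell

Nina reports to Halima. Halima reports to Kira. Kira reports to Carmen. Carmen reports to Nell. Nell is at the top.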